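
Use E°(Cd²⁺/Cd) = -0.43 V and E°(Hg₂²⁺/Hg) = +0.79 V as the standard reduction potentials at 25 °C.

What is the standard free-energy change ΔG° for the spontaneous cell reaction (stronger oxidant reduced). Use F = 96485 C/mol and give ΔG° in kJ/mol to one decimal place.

Hg₂²⁺/Hg (E° = +0.79 V) is the cathode; Cd²⁺/Cd (E° = -0.43 V) is the anode, so E°cell = +1.22 V.
Balancing electrons gives n = 2 (lcm of 2 and 2).
ΔG° = −nFE° = −(2)(96485)(+1.22) = -235,423 J = -235.4 kJ/mol.

-235.4 kJ/mol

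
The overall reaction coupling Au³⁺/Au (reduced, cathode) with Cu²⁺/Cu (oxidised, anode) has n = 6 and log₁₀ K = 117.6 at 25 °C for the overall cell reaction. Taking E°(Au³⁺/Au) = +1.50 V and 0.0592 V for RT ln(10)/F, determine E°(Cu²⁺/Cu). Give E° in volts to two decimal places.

E°cell = (0.0592/n)·log K = (0.0592/6)(117.6) = +1.160 V.
Since Au³⁺/Au is the cathode and Cu²⁺/Cu the anode, E°cell = E°(Au³⁺/Au) − E°(Cu²⁺/Cu).
So E°(Cu²⁺/Cu) = E°(Au³⁺/Au) − E°cell = (+1.50) − (+1.160) = +0.34 V.

+0.34 V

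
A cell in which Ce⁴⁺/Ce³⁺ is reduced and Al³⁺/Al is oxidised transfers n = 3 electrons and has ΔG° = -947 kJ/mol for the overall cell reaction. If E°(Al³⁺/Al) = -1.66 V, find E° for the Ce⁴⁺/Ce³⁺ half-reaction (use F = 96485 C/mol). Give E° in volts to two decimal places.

E°cell = −ΔG°/(nF) = −(-947×10³)/((3)(96485)) = +3.272 V.
Since Ce⁴⁺/Ce³⁺ is the cathode and Al³⁺/Al the anode, E°cell = E°(Ce⁴⁺/Ce³⁺) − E°(Al³⁺/Al).
So E°(Ce⁴⁺/Ce³⁺) = E°cell + E°(Al³⁺/Al) = +3.272 + (-1.66) = +1.61 V.

+1.61 V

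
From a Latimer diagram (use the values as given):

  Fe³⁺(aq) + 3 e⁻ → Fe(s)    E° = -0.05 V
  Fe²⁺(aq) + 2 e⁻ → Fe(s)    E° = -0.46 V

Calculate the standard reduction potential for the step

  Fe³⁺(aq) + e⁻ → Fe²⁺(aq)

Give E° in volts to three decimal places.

+0.770 V

Sequential free energies add, so n₃E°₃ = n₁E°₁ + n₂E°₂.
With n₃ = 3, and the known step contributing 2×(-0.46) V, the unknown satisfies 1·E° = 3×(-0.05) − 2×(-0.46) = +0.770.
E° = +0.770 / 1 = +0.770 V.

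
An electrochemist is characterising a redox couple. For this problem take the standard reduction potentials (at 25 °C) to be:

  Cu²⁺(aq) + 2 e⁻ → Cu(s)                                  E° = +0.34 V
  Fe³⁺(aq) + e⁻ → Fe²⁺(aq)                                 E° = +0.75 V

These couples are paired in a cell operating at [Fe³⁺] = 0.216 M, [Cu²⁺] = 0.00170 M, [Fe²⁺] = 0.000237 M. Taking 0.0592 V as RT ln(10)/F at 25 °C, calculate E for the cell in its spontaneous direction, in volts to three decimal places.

Fe³⁺/Fe²⁺ is the cathode (higher E°), Cu²⁺/Cu the anode: E°cell = +0.75 − (+0.34) = +0.41 V, n = 2.
Overall: 2 Fe³⁺(aq) + Cu(s) → 2 Fe²⁺(aq) + Cu²⁺(aq)
Q = [Fe²⁺]^2·[Cu²⁺] / ([Fe³⁺]^2); log Q = -8.689.
E = E° − (0.0592/n) log Q = +0.41 − (0.0592/2)(-8.689) = +0.667 V.

+0.667 V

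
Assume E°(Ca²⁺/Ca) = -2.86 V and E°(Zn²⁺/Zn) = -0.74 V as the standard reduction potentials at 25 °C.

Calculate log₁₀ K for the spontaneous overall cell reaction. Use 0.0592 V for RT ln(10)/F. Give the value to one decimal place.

71.6

Cathode: Zn²⁺/Zn; anode: Ca²⁺/Ca. E°cell = +2.12 V, n = 2.
log K = nE°cell / 0.0592 = (2)(+2.12) / 0.0592 = 71.6.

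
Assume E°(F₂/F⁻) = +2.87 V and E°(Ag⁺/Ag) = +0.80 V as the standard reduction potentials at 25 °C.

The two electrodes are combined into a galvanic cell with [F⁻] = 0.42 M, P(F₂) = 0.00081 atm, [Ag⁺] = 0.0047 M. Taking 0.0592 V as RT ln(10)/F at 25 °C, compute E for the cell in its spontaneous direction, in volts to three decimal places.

F₂/F⁻ is the cathode (higher E°), Ag⁺/Ag the anode: E°cell = +2.87 − (+0.80) = +2.07 V, n = 2.
Overall: F₂(g) + 2 Ag(s) → 2 F⁻(aq) + 2 Ag⁺(aq)
Q = [F⁻]^2·[Ag⁺]^2 / (P(F₂)); log Q = -2.318.
E = E° − (0.0592/n) log Q = +2.07 − (0.0592/2)(-2.318) = +2.139 V.

+2.139 V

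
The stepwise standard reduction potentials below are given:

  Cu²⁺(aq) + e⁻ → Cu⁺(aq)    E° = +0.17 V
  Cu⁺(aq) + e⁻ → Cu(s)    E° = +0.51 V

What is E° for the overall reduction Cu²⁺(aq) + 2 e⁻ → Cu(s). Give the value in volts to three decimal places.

+0.340 V

Adding the free-energy changes (−nFE°) of the two steps gives −n₃FE°₃ = −n₁FE°₁ − n₂FE°₂.
E°₃ = (1×+0.17 + 1×+0.51) / 2 = (+0.680) / 2 = +0.340 V.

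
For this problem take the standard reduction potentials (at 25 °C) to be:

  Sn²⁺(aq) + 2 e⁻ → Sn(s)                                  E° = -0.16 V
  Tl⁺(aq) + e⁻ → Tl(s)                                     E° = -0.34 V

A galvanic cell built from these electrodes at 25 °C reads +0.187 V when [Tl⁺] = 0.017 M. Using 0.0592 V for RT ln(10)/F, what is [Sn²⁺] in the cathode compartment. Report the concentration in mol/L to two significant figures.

Sn²⁺/Sn is the cathode, Tl⁺/Tl the anode: E°cell = +0.18 V, n = 2.
Overall reaction: Sn²⁺(aq) + 2 Tl(s) → Sn(s) + 2 Tl⁺(aq); Q = [Tl⁺]^2/[Sn²⁺]^1.
From E = E° − (0.0592/n) log Q: log Q = (E° − E)·n/0.0592 = (+0.18 − (+0.187))·2/0.0592 = -0.2365.
So 1·log[Sn²⁺] = 2·log(0.017) − log Q = -3.5391 − (-0.2365) = -3.3026; [Sn²⁺] = 10^(-3.3026) ≈ 0.00050 M.

0.00050 M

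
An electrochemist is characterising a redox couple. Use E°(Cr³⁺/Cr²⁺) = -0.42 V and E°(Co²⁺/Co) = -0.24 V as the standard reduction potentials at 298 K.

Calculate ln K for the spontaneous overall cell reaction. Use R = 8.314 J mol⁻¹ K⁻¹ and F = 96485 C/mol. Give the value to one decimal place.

14.0

Cathode: Co²⁺/Co; anode: Cr³⁺/Cr²⁺. E°cell = (-0.24) − (-0.42) = +0.18 V, with n = 2.
ΔG° = −nFE° = −RT ln K, so ln K = nFE°/(RT) = (2)(96485)(+0.18) / ((8.314)(298)) = 14.020.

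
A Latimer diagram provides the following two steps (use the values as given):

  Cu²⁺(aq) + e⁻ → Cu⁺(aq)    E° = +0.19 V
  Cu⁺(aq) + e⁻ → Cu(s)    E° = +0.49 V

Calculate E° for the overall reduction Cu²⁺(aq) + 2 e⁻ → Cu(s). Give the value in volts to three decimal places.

Standard free energies of sequential steps add: ΔG°₃ = ΔG°₁ + ΔG°₂, so n₃E°₃ = n₁E°₁ + n₂E°₂.
E°₃ = (1×+0.19 + 1×+0.49) / 2 = (+0.680) / 2 = +0.340 V.

+0.340 V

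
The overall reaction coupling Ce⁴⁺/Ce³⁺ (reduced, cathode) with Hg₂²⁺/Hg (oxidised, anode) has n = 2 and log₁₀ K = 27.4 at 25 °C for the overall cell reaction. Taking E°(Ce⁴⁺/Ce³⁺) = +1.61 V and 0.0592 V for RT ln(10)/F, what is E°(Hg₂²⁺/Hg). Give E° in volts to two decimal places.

+0.80 V

E°cell = (0.0592/n)·log K = (0.0592/2)(27.4) = +0.811 V.
Since Ce⁴⁺/Ce³⁺ is the cathode and Hg₂²⁺/Hg the anode, E°cell = E°(Ce⁴⁺/Ce³⁺) − E°(Hg₂²⁺/Hg).
So E°(Hg₂²⁺/Hg) = E°(Ce⁴⁺/Ce³⁺) − E°cell = (+1.61) − (+0.811) = +0.80 V.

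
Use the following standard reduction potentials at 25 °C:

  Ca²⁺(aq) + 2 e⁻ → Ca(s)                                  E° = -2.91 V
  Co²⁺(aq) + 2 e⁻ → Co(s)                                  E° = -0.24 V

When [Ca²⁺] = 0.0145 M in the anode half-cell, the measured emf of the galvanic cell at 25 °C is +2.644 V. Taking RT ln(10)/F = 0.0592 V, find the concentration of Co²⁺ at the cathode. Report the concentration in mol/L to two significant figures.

0.0019 M

Co²⁺/Co is the cathode, Ca²⁺/Ca the anode: E°cell = +2.67 V, n = 2.
Overall reaction: Co²⁺(aq) + Ca(s) → Co(s) + Ca²⁺(aq); Q = [Ca²⁺]^1/[Co²⁺]^1.
From E = E° − (0.0592/n) log Q: log Q = (E° − E)·n/0.0592 = (+2.67 − (+2.644))·2/0.0592 = 0.8784.
So 1·log[Co²⁺] = 1·log(0.0145) − log Q = -1.8386 − (0.8784) = -2.7170; [Co²⁺] = 10^(-2.7170) ≈ 0.0019 M.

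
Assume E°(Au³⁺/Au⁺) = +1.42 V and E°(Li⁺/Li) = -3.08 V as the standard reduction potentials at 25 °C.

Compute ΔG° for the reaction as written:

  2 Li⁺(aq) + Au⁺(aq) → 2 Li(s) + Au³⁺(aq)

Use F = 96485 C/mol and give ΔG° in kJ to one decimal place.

+868.4 kJ

As written, Li⁺/Li is reduced (cathode) and Au³⁺/Au⁺ is oxidised (anode), so E°cell = (-3.08) − (+1.42) = -4.50 V.
Balancing electrons gives n = 2.
ΔG° = −nFE° = −(2)(96485)(-4.50) = 868,365 J = +868.4 kJ.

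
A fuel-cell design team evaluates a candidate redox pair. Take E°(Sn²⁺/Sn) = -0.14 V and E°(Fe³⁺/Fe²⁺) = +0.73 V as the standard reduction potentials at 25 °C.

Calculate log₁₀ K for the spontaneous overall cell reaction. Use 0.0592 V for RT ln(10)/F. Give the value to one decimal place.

29.4

Cathode: Fe³⁺/Fe²⁺; anode: Sn²⁺/Sn. E°cell = +0.87 V, n = 2.
log K = nE°cell / 0.0592 = (2)(+0.87) / 0.0592 = 29.4.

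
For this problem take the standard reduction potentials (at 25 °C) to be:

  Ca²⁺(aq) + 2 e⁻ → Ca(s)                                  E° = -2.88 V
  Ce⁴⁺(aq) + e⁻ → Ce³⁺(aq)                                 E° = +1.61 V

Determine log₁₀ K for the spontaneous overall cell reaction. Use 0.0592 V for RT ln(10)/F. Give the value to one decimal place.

151.7

Cathode: Ce⁴⁺/Ce³⁺; anode: Ca²⁺/Ca. E°cell = +4.49 V, n = 2.
log K = nE°cell / 0.0592 = (2)(+4.49) / 0.0592 = 151.7.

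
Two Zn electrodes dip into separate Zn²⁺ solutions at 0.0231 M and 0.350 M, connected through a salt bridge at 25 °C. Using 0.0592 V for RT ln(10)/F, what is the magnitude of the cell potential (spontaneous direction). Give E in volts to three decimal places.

+0.035 V

For a concentration cell E°cell = 0. The 0.350 M side is the cathode (reduction is favoured where [Zn²⁺] is higher).
With n = 2, E = −(0.0592/2) log([Zn²⁺]ₐₙ/[Zn²⁺]꜀ₐₜ) = −(0.0592/2) log(0.0231/0.35) = −(0.0592/2)(-1.180) = +0.035 V.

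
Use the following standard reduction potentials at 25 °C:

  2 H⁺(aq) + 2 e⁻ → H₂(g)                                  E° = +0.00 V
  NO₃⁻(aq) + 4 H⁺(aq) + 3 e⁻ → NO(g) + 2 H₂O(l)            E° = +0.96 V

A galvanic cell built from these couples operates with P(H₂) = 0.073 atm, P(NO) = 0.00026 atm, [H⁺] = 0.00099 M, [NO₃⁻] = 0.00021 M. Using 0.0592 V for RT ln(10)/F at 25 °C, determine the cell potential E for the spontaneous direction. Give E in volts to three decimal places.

+0.865 V

NO₃⁻/NO is the cathode (higher E°), H⁺/H₂ the anode: E°cell = +0.96 − (+0.00) = +0.96 V, n = 6.
Overall: 2 NO₃⁻(aq) + 2 H⁺(aq) + 3 H₂(g) → 2 NO(g) + 4 H₂O(l)
Q = P(NO)^2 / ([NO₃⁻]^2·[H⁺]^2·P(H₂)^3); log Q = 9.604.
E = E° − (0.0592/n) log Q = +0.96 − (0.0592/6)(9.604) = +0.865 V.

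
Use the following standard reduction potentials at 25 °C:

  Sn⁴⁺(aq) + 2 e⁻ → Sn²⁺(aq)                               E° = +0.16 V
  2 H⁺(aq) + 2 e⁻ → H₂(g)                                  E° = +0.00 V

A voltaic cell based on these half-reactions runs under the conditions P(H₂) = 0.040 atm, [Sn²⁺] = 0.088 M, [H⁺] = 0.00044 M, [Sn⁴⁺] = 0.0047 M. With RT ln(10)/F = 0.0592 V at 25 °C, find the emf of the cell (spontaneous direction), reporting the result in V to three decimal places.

+0.280 V

Sn⁴⁺/Sn²⁺ is the cathode (higher E°), H⁺/H₂ the anode: E°cell = +0.16 − (+0.00) = +0.16 V, n = 2.
Overall: Sn⁴⁺(aq) + H₂(g) → Sn²⁺(aq) + 2 H⁺(aq)
Q = [Sn²⁺]·[H⁺]^2 / ([Sn⁴⁺]·P(H₂)); log Q = -4.043.
E = E° − (0.0592/n) log Q = +0.16 − (0.0592/2)(-4.043) = +0.280 V.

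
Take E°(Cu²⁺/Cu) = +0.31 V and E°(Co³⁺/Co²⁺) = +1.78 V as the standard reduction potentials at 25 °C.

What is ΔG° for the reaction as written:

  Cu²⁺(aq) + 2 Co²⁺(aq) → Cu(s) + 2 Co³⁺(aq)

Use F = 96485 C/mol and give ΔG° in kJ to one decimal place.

As written, Cu²⁺/Cu is reduced (cathode) and Co³⁺/Co²⁺ is oxidised (anode), so E°cell = (+0.31) − (+1.78) = -1.47 V.
Balancing electrons gives n = 2.
ΔG° = −nFE° = −(2)(96485)(-1.47) = 283,666 J = +283.7 kJ.

+283.7 kJ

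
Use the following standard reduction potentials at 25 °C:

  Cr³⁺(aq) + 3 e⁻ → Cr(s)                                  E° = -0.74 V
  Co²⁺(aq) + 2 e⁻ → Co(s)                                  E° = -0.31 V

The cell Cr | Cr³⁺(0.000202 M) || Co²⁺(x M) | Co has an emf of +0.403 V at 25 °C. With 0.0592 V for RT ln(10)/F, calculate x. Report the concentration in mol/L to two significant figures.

Co²⁺/Co is the cathode, Cr³⁺/Cr the anode: E°cell = +0.43 V, n = 6.
Overall reaction: 3 Co²⁺(aq) + 2 Cr(s) → 3 Co(s) + 2 Cr³⁺(aq); Q = [Cr³⁺]^2/[Co²⁺]^3.
From E = E° − (0.0592/n) log Q: log Q = (E° − E)·n/0.0592 = (+0.43 − (+0.403))·6/0.0592 = 2.7365.
So 3·log[Co²⁺] = 2·log(0.000202) − log Q = -7.3893 − (2.7365) = -10.1258; log[Co²⁺] = -10.1258 / 3 = -3.3753; [Co²⁺] = 10^(-3.3753) ≈ 0.00042 M.

0.00042 M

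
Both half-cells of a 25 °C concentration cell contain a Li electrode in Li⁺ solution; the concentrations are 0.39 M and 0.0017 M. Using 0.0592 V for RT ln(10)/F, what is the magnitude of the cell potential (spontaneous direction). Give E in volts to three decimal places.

For a concentration cell E°cell = 0. The 0.39 M side is the cathode (reduction is favoured where [Li⁺] is higher).
With n = 1, E = −(0.0592/1) log([Li⁺]ₐₙ/[Li⁺]꜀ₐₜ) = −(0.0592/1) log(0.0017/0.39) = −(0.0592/1)(-2.361) = +0.140 V.

+0.140 V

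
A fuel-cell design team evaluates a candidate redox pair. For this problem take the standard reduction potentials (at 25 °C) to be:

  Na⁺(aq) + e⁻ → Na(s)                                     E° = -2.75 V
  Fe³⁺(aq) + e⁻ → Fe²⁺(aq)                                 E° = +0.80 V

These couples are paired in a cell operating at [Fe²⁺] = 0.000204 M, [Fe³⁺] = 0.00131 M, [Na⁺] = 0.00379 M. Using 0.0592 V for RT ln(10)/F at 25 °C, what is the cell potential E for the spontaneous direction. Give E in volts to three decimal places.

Fe³⁺/Fe²⁺ is the cathode (higher E°), Na⁺/Na the anode: E°cell = +0.80 − (-2.75) = +3.55 V, n = 1.
Overall: Fe³⁺(aq) + Na(s) → Fe²⁺(aq) + Na⁺(aq)
Q = [Fe²⁺]·[Na⁺] / ([Fe³⁺]); log Q = -3.229.
E = E° − (0.0592/n) log Q = +3.55 − (0.0592/1)(-3.229) = +3.741 V.

+3.741 V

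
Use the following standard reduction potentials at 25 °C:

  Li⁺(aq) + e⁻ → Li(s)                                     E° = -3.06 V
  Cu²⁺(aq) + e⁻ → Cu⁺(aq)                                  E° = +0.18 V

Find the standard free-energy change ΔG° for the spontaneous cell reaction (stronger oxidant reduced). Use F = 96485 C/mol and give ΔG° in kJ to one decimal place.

-312.6 kJ

Cu²⁺/Cu⁺ (E° = +0.18 V) is the cathode; Li⁺/Li (E° = -3.06 V) is the anode, so E°cell = +3.24 V.
Balancing electrons gives n = 1 (lcm of 1 and 1).
ΔG° = −nFE° = −(1)(96485)(+3.24) = -312,611 J = -312.6 kJ.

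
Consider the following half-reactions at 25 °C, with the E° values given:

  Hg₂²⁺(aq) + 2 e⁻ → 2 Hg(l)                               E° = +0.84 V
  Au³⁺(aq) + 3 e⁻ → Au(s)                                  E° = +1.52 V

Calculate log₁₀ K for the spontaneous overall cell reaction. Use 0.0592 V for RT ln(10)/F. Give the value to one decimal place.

Cathode: Au³⁺/Au; anode: Hg₂²⁺/Hg. E°cell = +0.68 V, n = 6.
log K = nE°cell / 0.0592 = (6)(+0.68) / 0.0592 = 68.9.

68.9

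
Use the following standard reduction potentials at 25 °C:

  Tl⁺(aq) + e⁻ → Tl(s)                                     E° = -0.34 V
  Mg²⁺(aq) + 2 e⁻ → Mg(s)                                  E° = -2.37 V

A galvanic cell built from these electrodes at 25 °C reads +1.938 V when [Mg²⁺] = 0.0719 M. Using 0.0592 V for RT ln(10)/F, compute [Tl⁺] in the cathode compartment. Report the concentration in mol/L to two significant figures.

0.0075 M

Tl⁺/Tl is the cathode, Mg²⁺/Mg the anode: E°cell = +2.03 V, n = 2.
Overall reaction: 2 Tl⁺(aq) + Mg(s) → 2 Tl(s) + Mg²⁺(aq); Q = [Mg²⁺]^1/[Tl⁺]^2.
From E = E° − (0.0592/n) log Q: log Q = (E° − E)·n/0.0592 = (+2.03 − (+1.938))·2/0.0592 = 3.1081.
So 2·log[Tl⁺] = 1·log(0.0719) − log Q = -1.1433 − (3.1081) = -4.2514; log[Tl⁺] = -4.2514 / 2 = -2.1257; [Tl⁺] = 10^(-2.1257) ≈ 0.0075 M.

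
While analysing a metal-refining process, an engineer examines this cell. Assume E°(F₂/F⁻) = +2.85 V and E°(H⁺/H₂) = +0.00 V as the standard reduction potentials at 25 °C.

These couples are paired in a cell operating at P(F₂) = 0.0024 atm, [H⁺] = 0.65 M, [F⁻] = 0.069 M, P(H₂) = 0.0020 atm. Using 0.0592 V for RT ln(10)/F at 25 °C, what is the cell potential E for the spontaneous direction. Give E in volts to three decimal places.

F₂/F⁻ is the cathode (higher E°), H⁺/H₂ the anode: E°cell = +2.85 − (+0.00) = +2.85 V, n = 2.
Overall: F₂(g) + H₂(g) → 2 F⁻(aq) + 2 H⁺(aq)
Q = [F⁻]^2·[H⁺]^2 / (P(F₂)·P(H₂)); log Q = 2.622.
E = E° − (0.0592/n) log Q = +2.85 − (0.0592/2)(2.622) = +2.772 V.

+2.772 V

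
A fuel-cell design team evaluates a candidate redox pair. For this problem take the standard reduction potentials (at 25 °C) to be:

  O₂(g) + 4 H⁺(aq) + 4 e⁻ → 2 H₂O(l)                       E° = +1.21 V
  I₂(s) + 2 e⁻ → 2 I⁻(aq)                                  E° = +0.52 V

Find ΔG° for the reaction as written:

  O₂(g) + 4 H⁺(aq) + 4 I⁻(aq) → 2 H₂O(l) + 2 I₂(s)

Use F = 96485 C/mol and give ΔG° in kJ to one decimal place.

As written, O₂/H₂O is reduced (cathode) and I₂/I⁻ is oxidised (anode), so E°cell = (+1.21) − (+0.52) = +0.69 V.
Balancing electrons gives n = 4.
ΔG° = −nFE° = −(4)(96485)(+0.69) = -266,299 J = -266.3 kJ.

-266.3 kJ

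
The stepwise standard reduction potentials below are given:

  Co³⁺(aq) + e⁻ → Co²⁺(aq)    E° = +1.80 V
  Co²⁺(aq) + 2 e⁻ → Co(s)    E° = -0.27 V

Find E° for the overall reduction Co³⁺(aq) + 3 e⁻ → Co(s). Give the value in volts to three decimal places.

+0.420 V

Adding the free-energy changes (−nFE°) of the two steps gives −n₃FE°₃ = −n₁FE°₁ − n₂FE°₂.
E°₃ = (1×+1.80 + 2×-0.27) / 3 = (+1.260) / 3 = +0.420 V.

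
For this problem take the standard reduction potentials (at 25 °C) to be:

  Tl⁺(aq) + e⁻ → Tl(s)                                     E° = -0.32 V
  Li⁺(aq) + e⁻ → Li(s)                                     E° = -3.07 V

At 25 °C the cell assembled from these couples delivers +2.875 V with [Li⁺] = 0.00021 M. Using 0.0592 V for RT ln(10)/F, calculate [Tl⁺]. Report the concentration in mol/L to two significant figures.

0.027 M

Tl⁺/Tl is the cathode, Li⁺/Li the anode: E°cell = +2.75 V, n = 1.
Overall reaction: Tl⁺(aq) + Li(s) → Tl(s) + Li⁺(aq); Q = [Li⁺]^1/[Tl⁺]^1.
From E = E° − (0.0592/n) log Q: log Q = (E° − E)·n/0.0592 = (+2.75 − (+2.875))·1/0.0592 = -2.1115.
So 1·log[Tl⁺] = 1·log(0.00021) − log Q = -3.6778 − (-2.1115) = -1.5663; [Tl⁺] = 10^(-1.5663) ≈ 0.027 M.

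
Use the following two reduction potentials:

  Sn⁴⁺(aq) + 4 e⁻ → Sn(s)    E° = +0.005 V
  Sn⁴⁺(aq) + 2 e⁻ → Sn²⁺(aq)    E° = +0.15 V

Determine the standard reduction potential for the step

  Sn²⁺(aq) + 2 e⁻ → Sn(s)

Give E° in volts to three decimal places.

-0.140 V

Sequential free energies add, so n₃E°₃ = n₁E°₁ + n₂E°₂.
With n₃ = 4, and the known step contributing 2×(+0.15) V, the unknown satisfies 2·E° = 4×(+0.005) − 2×(+0.15) = -0.280.
E° = -0.280 / 2 = -0.140 V.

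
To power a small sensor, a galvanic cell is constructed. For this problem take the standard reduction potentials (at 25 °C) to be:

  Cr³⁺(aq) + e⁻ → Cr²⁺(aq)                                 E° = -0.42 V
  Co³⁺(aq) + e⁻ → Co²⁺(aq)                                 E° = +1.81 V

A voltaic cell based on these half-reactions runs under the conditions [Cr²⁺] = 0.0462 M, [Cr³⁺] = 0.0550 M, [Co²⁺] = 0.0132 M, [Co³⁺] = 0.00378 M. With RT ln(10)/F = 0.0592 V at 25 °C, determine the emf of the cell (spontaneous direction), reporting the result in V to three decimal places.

Co³⁺/Co²⁺ is the cathode (higher E°), Cr³⁺/Cr²⁺ the anode: E°cell = +1.81 − (-0.42) = +2.23 V, n = 1.
Overall: Co³⁺(aq) + Cr²⁺(aq) → Co²⁺(aq) + Cr³⁺(aq)
Q = [Co²⁺]·[Cr³⁺] / ([Co³⁺]·[Cr²⁺]); log Q = 0.619.
E = E° − (0.0592/n) log Q = +2.23 − (0.0592/1)(0.619) = +2.193 V.

+2.193 V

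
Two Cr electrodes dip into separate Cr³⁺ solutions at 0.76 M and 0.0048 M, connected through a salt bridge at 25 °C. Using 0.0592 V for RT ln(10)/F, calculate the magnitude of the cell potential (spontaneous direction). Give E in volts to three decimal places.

+0.043 V

For a concentration cell E°cell = 0. The 0.76 M side is the cathode (reduction is favoured where [Cr³⁺] is higher).
With n = 3, E = −(0.0592/3) log([Cr³⁺]ₐₙ/[Cr³⁺]꜀ₐₜ) = −(0.0592/3) log(0.0048/0.76) = −(0.0592/3)(-2.200) = +0.043 V.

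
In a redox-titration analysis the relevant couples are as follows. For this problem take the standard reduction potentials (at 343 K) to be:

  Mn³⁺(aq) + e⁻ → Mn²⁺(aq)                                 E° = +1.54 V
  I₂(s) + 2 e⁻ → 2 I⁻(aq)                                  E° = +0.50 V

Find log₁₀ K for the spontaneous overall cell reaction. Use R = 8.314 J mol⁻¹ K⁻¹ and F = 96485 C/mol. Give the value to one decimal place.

Cathode: Mn³⁺/Mn²⁺; anode: I₂/I⁻. E°cell = (+1.54) − (+0.50) = +1.04 V, with n = 2.
ΔG° = −nFE° = −RT ln K, so ln K = nFE°/(RT) = (2)(96485)(+1.04) / ((8.314)(343)) = 70.375.
log₁₀ K = 70.375 / ln 10 = 30.6.

30.6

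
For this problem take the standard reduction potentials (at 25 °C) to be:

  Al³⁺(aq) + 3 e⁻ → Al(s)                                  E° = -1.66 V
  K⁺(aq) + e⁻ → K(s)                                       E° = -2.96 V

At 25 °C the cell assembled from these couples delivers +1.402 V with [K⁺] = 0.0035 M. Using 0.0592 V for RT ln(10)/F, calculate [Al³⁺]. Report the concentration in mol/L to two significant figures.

Al³⁺/Al is the cathode, K⁺/K the anode: E°cell = +1.30 V, n = 3.
Overall reaction: Al³⁺(aq) + 3 K(s) → Al(s) + 3 K⁺(aq); Q = [K⁺]^3/[Al³⁺]^1.
From E = E° − (0.0592/n) log Q: log Q = (E° − E)·n/0.0592 = (+1.30 − (+1.402))·3/0.0592 = -5.1689.
So 1·log[Al³⁺] = 3·log(0.0035) − log Q = -7.3678 − (-5.1689) = -2.1989; [Al³⁺] = 10^(-2.1989) ≈ 0.0063 M.

0.0063 M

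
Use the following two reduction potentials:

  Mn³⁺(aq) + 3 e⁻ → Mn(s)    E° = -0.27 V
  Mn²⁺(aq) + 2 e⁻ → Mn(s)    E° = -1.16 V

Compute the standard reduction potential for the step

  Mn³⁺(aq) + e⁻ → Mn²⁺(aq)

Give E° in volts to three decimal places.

Sequential free energies add, so n₃E°₃ = n₁E°₁ + n₂E°₂.
With n₃ = 3, and the known step contributing 2×(-1.16) V, the unknown satisfies 1·E° = 3×(-0.27) − 2×(-1.16) = +1.510.
E° = +1.510 / 1 = +1.510 V.

+1.510 V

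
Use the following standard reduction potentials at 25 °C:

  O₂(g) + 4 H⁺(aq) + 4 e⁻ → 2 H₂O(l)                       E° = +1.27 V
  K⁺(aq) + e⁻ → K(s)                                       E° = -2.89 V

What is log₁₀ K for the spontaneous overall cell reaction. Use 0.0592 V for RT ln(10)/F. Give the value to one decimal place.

Cathode: O₂/H₂O; anode: K⁺/K. E°cell = +4.16 V, n = 4.
log K = nE°cell / 0.0592 = (4)(+4.16) / 0.0592 = 281.1.

281.1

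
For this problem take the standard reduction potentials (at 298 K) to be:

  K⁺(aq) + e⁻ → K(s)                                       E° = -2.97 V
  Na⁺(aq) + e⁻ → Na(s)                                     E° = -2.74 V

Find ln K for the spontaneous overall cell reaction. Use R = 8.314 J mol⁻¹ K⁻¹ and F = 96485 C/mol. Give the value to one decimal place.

9.0

Cathode: Na⁺/Na; anode: K⁺/K. E°cell = (-2.74) − (-2.97) = +0.23 V, with n = 1.
ΔG° = −nFE° = −RT ln K, so ln K = nFE°/(RT) = (1)(96485)(+0.23) / ((8.314)(298)) = 8.957.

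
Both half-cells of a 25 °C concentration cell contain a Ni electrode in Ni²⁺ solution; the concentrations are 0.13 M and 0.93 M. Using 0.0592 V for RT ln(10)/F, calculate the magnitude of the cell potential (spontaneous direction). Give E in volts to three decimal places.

+0.025 V

For a concentration cell E°cell = 0. The 0.93 M side is the cathode (reduction is favoured where [Ni²⁺] is higher).
With n = 2, E = −(0.0592/2) log([Ni²⁺]ₐₙ/[Ni²⁺]꜀ₐₜ) = −(0.0592/2) log(0.13/0.93) = −(0.0592/2)(-0.855) = +0.025 V.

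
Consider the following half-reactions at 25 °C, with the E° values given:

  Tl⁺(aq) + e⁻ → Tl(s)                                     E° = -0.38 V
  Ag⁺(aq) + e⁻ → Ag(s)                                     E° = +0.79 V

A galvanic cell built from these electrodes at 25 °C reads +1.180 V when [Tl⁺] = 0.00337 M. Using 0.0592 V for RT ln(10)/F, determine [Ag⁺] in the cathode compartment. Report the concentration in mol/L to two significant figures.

Ag⁺/Ag is the cathode, Tl⁺/Tl the anode: E°cell = +1.17 V, n = 1.
Overall reaction: Ag⁺(aq) + Tl(s) → Ag(s) + Tl⁺(aq); Q = [Tl⁺]^1/[Ag⁺]^1.
From E = E° − (0.0592/n) log Q: log Q = (E° − E)·n/0.0592 = (+1.17 − (+1.180))·1/0.0592 = -0.1689.
So 1·log[Ag⁺] = 1·log(0.00337) − log Q = -2.4724 − (-0.1689) = -2.3035; [Ag⁺] = 10^(-2.3035) ≈ 0.0050 M.

0.0050 M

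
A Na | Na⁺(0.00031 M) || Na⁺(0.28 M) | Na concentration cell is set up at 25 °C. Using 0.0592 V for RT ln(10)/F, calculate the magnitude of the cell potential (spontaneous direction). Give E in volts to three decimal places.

+0.175 V

For a concentration cell E°cell = 0. The 0.28 M side is the cathode (reduction is favoured where [Na⁺] is higher).
With n = 1, E = −(0.0592/1) log([Na⁺]ₐₙ/[Na⁺]꜀ₐₜ) = −(0.0592/1) log(0.00031/0.28) = −(0.0592/1)(-2.956) = +0.175 V.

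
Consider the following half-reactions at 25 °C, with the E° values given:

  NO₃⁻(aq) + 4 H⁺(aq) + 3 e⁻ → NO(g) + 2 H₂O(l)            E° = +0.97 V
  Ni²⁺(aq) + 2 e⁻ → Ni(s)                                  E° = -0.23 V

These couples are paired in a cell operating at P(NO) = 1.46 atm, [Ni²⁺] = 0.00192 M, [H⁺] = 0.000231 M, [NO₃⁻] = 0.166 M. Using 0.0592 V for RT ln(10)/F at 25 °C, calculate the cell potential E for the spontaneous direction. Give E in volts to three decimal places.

+0.975 V

NO₃⁻/NO is the cathode (higher E°), Ni²⁺/Ni the anode: E°cell = +0.97 − (-0.23) = +1.20 V, n = 6.
Overall: 2 NO₃⁻(aq) + 8 H⁺(aq) + 3 Ni(s) → 2 NO(g) + 4 H₂O(l) + 3 Ni²⁺(aq)
Q = P(NO)^2·[Ni²⁺]^3 / ([NO₃⁻]^2·[H⁺]^8); log Q = 22.829.
E = E° − (0.0592/n) log Q = +1.20 − (0.0592/6)(22.829) = +0.975 V.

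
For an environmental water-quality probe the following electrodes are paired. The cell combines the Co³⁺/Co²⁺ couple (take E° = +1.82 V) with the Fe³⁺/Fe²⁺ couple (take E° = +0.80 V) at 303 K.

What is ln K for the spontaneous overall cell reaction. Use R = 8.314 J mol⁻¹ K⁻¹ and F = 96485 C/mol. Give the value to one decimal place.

39.1

Cathode: Co³⁺/Co²⁺; anode: Fe³⁺/Fe²⁺. E°cell = (+1.82) − (+0.80) = +1.02 V, with n = 1.
ΔG° = −nFE° = −RT ln K, so ln K = nFE°/(RT) = (1)(96485)(+1.02) / ((8.314)(303)) = 39.067.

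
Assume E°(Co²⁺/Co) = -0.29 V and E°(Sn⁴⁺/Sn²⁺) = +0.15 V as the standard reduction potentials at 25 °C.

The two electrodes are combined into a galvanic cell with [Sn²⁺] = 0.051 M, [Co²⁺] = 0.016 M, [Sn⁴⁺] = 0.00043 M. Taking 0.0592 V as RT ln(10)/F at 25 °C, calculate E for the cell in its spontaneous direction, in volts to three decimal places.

Sn⁴⁺/Sn²⁺ is the cathode (higher E°), Co²⁺/Co the anode: E°cell = +0.15 − (-0.29) = +0.44 V, n = 2.
Overall: Sn⁴⁺(aq) + Co(s) → Sn²⁺(aq) + Co²⁺(aq)
Q = [Sn²⁺]·[Co²⁺] / ([Sn⁴⁺]); log Q = 0.278.
E = E° − (0.0592/n) log Q = +0.44 − (0.0592/2)(0.278) = +0.432 V.

+0.432 V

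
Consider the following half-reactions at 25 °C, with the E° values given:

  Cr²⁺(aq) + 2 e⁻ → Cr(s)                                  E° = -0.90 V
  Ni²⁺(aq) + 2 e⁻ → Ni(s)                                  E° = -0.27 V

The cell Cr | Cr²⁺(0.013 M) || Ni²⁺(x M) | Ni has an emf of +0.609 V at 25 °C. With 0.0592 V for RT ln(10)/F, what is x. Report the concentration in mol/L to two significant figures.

Ni²⁺/Ni is the cathode, Cr²⁺/Cr the anode: E°cell = +0.63 V, n = 2.
Overall reaction: Ni²⁺(aq) + Cr(s) → Ni(s) + Cr²⁺(aq); Q = [Cr²⁺]^1/[Ni²⁺]^1.
From E = E° − (0.0592/n) log Q: log Q = (E° − E)·n/0.0592 = (+0.63 − (+0.609))·2/0.0592 = 0.7095.
So 1·log[Ni²⁺] = 1·log(0.013) − log Q = -1.8861 − (0.7095) = -2.5956; [Ni²⁺] = 10^(-2.5956) ≈ 0.0025 M.

0.0025 M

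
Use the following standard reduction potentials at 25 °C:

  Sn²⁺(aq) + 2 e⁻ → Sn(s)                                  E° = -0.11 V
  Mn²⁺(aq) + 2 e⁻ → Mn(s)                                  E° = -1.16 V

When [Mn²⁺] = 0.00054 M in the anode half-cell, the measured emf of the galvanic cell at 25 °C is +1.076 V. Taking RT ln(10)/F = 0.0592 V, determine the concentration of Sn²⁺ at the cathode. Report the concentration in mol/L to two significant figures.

Sn²⁺/Sn is the cathode, Mn²⁺/Mn the anode: E°cell = +1.05 V, n = 2.
Overall reaction: Sn²⁺(aq) + Mn(s) → Sn(s) + Mn²⁺(aq); Q = [Mn²⁺]^1/[Sn²⁺]^1.
From E = E° − (0.0592/n) log Q: log Q = (E° − E)·n/0.0592 = (+1.05 − (+1.076))·2/0.0592 = -0.8784.
So 1·log[Sn²⁺] = 1·log(0.00054) − log Q = -3.2676 − (-0.8784) = -2.3892; [Sn²⁺] = 10^(-2.3892) ≈ 0.0041 M.

0.0041 M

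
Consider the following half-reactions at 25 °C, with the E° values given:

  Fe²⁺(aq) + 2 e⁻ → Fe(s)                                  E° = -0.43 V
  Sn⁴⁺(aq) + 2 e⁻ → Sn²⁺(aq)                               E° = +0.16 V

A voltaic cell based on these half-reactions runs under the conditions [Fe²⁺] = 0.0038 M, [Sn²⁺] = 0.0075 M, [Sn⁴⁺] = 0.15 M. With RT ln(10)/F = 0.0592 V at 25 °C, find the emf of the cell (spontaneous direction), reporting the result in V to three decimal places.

+0.700 V

Sn⁴⁺/Sn²⁺ is the cathode (higher E°), Fe²⁺/Fe the anode: E°cell = +0.16 − (-0.43) = +0.59 V, n = 2.
Overall: Sn⁴⁺(aq) + Fe(s) → Sn²⁺(aq) + Fe²⁺(aq)
Q = [Sn²⁺]·[Fe²⁺] / ([Sn⁴⁺]); log Q = -3.721.
E = E° − (0.0592/n) log Q = +0.59 − (0.0592/2)(-3.721) = +0.700 V.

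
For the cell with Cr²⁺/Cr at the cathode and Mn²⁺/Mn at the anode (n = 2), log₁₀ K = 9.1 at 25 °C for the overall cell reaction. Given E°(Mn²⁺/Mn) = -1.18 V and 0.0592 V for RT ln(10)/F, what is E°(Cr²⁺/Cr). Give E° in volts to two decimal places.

-0.91 V

E°cell = (0.0592/n)·log K = (0.0592/2)(9.1) = +0.269 V.
Since Cr²⁺/Cr is the cathode and Mn²⁺/Mn the anode, E°cell = E°(Cr²⁺/Cr) − E°(Mn²⁺/Mn).
So E°(Cr²⁺/Cr) = E°cell + E°(Mn²⁺/Mn) = +0.269 + (-1.18) = -0.91 V.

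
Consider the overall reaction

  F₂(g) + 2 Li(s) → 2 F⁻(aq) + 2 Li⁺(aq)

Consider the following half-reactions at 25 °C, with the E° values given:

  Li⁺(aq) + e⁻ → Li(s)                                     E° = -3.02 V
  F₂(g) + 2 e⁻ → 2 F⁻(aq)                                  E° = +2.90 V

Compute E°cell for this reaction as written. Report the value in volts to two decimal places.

+5.92 V

The F₂/F⁻ couple has the higher reduction potential, so it is the cathode; Li⁺/Li is oxidised at the anode.
E°cell = E°(cathode) − E°(anode) = (+2.90) − (-3.02) = +5.92 V.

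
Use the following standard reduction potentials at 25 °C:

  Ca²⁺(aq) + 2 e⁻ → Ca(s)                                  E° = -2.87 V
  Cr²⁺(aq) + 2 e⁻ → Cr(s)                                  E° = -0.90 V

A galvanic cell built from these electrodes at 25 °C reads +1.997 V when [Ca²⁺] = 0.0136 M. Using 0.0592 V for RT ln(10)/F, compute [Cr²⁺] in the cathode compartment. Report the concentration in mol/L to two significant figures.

0.11 M

Cr²⁺/Cr is the cathode, Ca²⁺/Ca the anode: E°cell = +1.97 V, n = 2.
Overall reaction: Cr²⁺(aq) + Ca(s) → Cr(s) + Ca²⁺(aq); Q = [Ca²⁺]^1/[Cr²⁺]^1.
From E = E° − (0.0592/n) log Q: log Q = (E° − E)·n/0.0592 = (+1.97 − (+1.997))·2/0.0592 = -0.9122.
So 1·log[Cr²⁺] = 1·log(0.0136) − log Q = -1.8665 − (-0.9122) = -0.9543; [Cr²⁺] = 10^(-0.9543) ≈ 0.11 M.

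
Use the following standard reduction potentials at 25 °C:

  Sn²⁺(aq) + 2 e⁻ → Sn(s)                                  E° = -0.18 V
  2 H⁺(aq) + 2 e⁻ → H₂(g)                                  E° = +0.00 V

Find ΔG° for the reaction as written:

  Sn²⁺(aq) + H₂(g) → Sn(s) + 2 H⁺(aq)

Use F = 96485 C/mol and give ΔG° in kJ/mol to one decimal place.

As written, Sn²⁺/Sn is reduced (cathode) and H⁺/H₂ is oxidised (anode), so E°cell = (-0.18) − (+0.00) = -0.18 V.
Balancing electrons gives n = 2.
ΔG° = −nFE° = −(2)(96485)(-0.18) = 34,735 J = +34.7 kJ/mol.

+34.7 kJ/mol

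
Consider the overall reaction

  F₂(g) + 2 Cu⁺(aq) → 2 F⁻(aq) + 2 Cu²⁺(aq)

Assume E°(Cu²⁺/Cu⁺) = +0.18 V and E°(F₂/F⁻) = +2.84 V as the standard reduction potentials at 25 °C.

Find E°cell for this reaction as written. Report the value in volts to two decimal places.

+2.66 V

The F₂/F⁻ couple has the higher reduction potential, so it is the cathode; Cu²⁺/Cu⁺ is oxidised at the anode.
E°cell = E°(cathode) − E°(anode) = (+2.84) − (+0.18) = +2.66 V.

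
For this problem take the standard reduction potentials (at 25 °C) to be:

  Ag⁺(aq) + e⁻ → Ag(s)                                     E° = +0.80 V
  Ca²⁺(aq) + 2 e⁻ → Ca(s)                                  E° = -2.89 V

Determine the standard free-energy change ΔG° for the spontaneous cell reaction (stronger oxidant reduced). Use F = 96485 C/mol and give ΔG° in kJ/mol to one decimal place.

-712.1 kJ/mol

Ag⁺/Ag (E° = +0.80 V) is the cathode; Ca²⁺/Ca (E° = -2.89 V) is the anode, so E°cell = +3.69 V.
Balancing electrons gives n = 2 (lcm of 1 and 2).
ΔG° = −nFE° = −(2)(96485)(+3.69) = -712,059 J = -712.1 kJ/mol.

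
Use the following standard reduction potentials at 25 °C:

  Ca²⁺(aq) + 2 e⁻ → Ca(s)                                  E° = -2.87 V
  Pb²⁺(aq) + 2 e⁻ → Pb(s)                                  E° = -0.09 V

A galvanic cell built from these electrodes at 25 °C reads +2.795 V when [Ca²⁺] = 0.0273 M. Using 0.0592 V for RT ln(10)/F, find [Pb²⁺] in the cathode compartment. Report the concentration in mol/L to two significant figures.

Pb²⁺/Pb is the cathode, Ca²⁺/Ca the anode: E°cell = +2.78 V, n = 2.
Overall reaction: Pb²⁺(aq) + Ca(s) → Pb(s) + Ca²⁺(aq); Q = [Ca²⁺]^1/[Pb²⁺]^1.
From E = E° − (0.0592/n) log Q: log Q = (E° − E)·n/0.0592 = (+2.78 − (+2.795))·2/0.0592 = -0.5068.
So 1·log[Pb²⁺] = 1·log(0.0273) − log Q = -1.5638 − (-0.5068) = -1.0570; [Pb²⁺] = 10^(-1.0570) ≈ 0.088 M.

0.088 M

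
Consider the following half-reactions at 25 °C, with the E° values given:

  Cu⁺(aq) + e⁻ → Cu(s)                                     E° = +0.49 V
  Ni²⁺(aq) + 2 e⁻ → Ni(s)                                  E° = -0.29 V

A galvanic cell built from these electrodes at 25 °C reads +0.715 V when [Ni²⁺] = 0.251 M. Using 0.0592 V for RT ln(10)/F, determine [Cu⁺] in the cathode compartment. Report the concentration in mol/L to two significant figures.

0.040 M

Cu⁺/Cu is the cathode, Ni²⁺/Ni the anode: E°cell = +0.78 V, n = 2.
Overall reaction: 2 Cu⁺(aq) + Ni(s) → 2 Cu(s) + Ni²⁺(aq); Q = [Ni²⁺]^1/[Cu⁺]^2.
From E = E° − (0.0592/n) log Q: log Q = (E° − E)·n/0.0592 = (+0.78 − (+0.715))·2/0.0592 = 2.1959.
So 2·log[Cu⁺] = 1·log(0.251) − log Q = -0.6003 − (2.1959) = -2.7962; log[Cu⁺] = -2.7962 / 2 = -1.3981; [Cu⁺] = 10^(-1.3981) ≈ 0.040 M.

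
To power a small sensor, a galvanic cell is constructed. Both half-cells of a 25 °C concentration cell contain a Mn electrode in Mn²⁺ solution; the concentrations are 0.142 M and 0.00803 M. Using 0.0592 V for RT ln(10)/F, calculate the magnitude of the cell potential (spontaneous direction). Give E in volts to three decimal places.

+0.037 V

For a concentration cell E°cell = 0. The 0.142 M side is the cathode (reduction is favoured where [Mn²⁺] is higher).
With n = 2, E = −(0.0592/2) log([Mn²⁺]ₐₙ/[Mn²⁺]꜀ₐₜ) = −(0.0592/2) log(0.00803/0.142) = −(0.0592/2)(-1.248) = +0.037 V.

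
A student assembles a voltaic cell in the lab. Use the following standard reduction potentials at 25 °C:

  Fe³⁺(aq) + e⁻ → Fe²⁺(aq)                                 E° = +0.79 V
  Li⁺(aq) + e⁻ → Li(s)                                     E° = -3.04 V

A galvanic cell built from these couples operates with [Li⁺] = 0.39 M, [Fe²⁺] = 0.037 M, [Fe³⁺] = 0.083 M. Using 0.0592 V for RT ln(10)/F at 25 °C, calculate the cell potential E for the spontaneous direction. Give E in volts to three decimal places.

+3.875 V

Fe³⁺/Fe²⁺ is the cathode (higher E°), Li⁺/Li the anode: E°cell = +0.79 − (-3.04) = +3.83 V, n = 1.
Overall: Fe³⁺(aq) + Li(s) → Fe²⁺(aq) + Li⁺(aq)
Q = [Fe²⁺]·[Li⁺] / ([Fe³⁺]); log Q = -0.760.
E = E° − (0.0592/n) log Q = +3.83 − (0.0592/1)(-0.760) = +3.875 V.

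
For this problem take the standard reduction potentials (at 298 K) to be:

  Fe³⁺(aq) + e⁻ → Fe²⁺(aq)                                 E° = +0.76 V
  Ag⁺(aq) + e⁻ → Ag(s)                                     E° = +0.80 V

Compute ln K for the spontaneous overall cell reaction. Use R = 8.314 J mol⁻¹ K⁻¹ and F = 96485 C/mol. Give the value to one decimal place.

1.6

Cathode: Ag⁺/Ag; anode: Fe³⁺/Fe²⁺. E°cell = (+0.80) − (+0.76) = +0.04 V, with n = 1.
ΔG° = −nFE° = −RT ln K, so ln K = nFE°/(RT) = (1)(96485)(+0.04) / ((8.314)(298)) = 1.558.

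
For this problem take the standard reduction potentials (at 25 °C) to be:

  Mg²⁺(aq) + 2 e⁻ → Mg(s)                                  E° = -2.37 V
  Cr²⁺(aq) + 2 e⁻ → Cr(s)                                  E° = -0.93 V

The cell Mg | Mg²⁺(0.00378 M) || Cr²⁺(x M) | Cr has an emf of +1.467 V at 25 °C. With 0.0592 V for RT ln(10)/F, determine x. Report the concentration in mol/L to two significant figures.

Cr²⁺/Cr is the cathode, Mg²⁺/Mg the anode: E°cell = +1.44 V, n = 2.
Overall reaction: Cr²⁺(aq) + Mg(s) → Cr(s) + Mg²⁺(aq); Q = [Mg²⁺]^1/[Cr²⁺]^1.
From E = E° − (0.0592/n) log Q: log Q = (E° − E)·n/0.0592 = (+1.44 − (+1.467))·2/0.0592 = -0.9122.
So 1·log[Cr²⁺] = 1·log(0.00378) − log Q = -2.4225 − (-0.9122) = -1.5103; [Cr²⁺] = 10^(-1.5103) ≈ 0.031 M.

0.031 M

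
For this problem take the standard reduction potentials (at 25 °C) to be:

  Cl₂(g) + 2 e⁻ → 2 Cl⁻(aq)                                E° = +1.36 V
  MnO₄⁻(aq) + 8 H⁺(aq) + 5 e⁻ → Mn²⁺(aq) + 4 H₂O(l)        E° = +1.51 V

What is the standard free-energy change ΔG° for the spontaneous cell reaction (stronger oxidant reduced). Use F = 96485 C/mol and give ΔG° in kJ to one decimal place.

-144.7 kJ

MnO₄⁻/Mn²⁺ (E° = +1.51 V) is the cathode; Cl₂/Cl⁻ (E° = +1.36 V) is the anode, so E°cell = +0.15 V.
Balancing electrons gives n = 10 (lcm of 5 and 2).
ΔG° = −nFE° = −(10)(96485)(+0.15) = -144,728 J = -144.7 kJ.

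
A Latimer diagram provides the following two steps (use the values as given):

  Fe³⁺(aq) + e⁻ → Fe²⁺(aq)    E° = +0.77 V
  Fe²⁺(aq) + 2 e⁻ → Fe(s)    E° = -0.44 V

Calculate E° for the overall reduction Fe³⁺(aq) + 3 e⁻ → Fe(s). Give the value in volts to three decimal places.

Since ΔG° = −nFE° is additive over sequential reductions, n₃E°₃ = n₁E°₁ + n₂E°₂.
E°₃ = (1×+0.77 + 2×-0.44) / 3 = (-0.110) / 3 = -0.037 V.

-0.037 V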